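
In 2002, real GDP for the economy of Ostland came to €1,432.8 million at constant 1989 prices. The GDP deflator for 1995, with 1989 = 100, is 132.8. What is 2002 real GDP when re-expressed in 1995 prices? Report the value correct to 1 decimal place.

Real GDP in 1995 prices = Real GDP in 1989 prices × (P_1995/P_1989) = 1432.8 × 1.328 = 1902.76.

€1,902.8 million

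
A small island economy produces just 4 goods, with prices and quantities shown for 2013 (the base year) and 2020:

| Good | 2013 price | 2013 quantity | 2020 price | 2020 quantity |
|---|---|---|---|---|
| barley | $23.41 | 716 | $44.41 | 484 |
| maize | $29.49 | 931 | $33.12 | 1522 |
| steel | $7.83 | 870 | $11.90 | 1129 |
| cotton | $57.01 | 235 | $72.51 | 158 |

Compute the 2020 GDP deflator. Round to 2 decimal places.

Nominal GDP 2020 = 44.41·484 + 33.12·1522 + 11.90·1129 + 72.51·158 = 96794.76.
Real GDP 2020 (at 2013 prices) = 23.41·484 + 29.49·1522 + 7.83·1129 + 57.01·158 = 74061.87.
Deflator = Nominal/Real × 100 = 96794.76/74061.87 × 100 = 130.694.

130.69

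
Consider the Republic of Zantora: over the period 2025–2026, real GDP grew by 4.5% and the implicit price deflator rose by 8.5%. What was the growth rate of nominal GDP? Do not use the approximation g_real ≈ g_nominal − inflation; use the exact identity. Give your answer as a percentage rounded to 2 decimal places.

(1 + g_nom) = (1 + g_real)(1 + π) = 1.0450 × 1.0850 = 1.13383.

13.38%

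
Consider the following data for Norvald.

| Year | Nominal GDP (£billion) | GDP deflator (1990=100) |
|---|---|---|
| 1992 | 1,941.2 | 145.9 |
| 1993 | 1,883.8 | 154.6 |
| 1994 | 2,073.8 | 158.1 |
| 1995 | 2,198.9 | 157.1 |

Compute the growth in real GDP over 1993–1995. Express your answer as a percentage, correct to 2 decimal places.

14.87%

Real GDP 1993 = 1883.8/1.546 = 1218.50.
Real GDP 1995 = 2198.9/1.571 = 1399.68.
Change = 1399.68/1218.50 − 1 = 0.1487.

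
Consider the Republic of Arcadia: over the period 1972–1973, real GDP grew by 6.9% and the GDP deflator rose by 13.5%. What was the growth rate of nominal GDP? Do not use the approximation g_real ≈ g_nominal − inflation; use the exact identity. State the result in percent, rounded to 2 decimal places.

21.33%

(1 + g_nom) = (1 + g_real)(1 + π) = 1.0690 × 1.1350 = 1.21332.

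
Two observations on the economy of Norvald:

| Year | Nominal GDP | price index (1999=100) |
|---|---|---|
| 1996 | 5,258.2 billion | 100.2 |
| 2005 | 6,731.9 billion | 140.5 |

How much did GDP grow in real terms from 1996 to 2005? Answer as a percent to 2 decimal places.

-8.70%

Real GDP 1996 = 5258.2 / 1.002 = 5247.70.
Real GDP 2005 = 6731.9 / 1.405 = 4791.39.
Real growth = 4791.39 / 5247.70 − 1 = -0.0870.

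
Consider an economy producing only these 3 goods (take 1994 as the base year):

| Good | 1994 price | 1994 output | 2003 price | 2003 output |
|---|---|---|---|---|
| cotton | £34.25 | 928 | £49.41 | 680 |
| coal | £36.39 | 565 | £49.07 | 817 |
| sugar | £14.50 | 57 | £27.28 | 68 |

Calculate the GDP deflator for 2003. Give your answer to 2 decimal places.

Nominal GDP 2003 = 49.41·680 + 49.07·817 + 27.28·68 = 75544.03.
Real GDP 2003 (at 1994 prices) = 34.25·680 + 36.39·817 + 14.50·68 = 54006.63.
Deflator = Nominal/Real × 100 = 75544.03/54006.63 × 100 = 139.879.

139.88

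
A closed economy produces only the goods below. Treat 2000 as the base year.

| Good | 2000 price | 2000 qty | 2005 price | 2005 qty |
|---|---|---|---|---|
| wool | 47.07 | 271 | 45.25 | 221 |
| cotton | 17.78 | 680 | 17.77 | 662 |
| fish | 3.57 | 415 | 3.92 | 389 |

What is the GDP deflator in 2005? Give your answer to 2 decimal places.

Nominal GDP 2005 = 45.25·221 + 17.77·662 + 3.92·389 = 23288.87.
Real GDP 2005 (at 2000 prices) = 47.07·221 + 17.78·662 + 3.57·389 = 23561.56.
Deflator = Nominal/Real × 100 = 23288.87/23561.56 × 100 = 98.843.

98.84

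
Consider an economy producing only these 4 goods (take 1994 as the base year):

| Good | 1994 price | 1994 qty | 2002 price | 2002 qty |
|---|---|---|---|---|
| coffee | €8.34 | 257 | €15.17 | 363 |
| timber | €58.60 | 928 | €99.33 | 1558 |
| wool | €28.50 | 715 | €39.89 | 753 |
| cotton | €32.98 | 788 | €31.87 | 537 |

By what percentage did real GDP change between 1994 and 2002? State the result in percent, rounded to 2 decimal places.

29.75%

Real GDP 1994 = Nominal GDP 1994 = 8.34·257 + 58.60·928 + 28.50·715 + 32.98·788 = 102889.92.
Real GDP 2002 (at 1994 prices) = 8.34·363 + 58.60·1558 + 28.50·753 + 32.98·537 = 133496.98.
Real growth = 133496.98/102889.92 − 1 = 0.2975.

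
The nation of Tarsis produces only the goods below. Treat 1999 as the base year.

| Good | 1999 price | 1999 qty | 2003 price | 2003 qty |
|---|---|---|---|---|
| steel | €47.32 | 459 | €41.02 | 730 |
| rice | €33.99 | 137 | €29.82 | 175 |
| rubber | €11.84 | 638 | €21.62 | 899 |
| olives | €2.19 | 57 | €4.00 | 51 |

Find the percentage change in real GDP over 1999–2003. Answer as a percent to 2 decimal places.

50.48%

Real GDP 1999 = Nominal GDP 1999 = 47.32·459 + 33.99·137 + 11.84·638 + 2.19·57 = 34055.26.
Real GDP 2003 (at 1999 prices) = 47.32·730 + 33.99·175 + 11.84·899 + 2.19·51 = 51247.70.
Real growth = 51247.70/34055.26 − 1 = 0.5048.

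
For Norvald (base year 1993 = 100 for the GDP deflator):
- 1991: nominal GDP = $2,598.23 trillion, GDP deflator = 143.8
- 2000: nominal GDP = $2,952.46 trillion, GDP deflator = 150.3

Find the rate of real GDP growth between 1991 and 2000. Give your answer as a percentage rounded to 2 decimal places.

8.72%

Deflate each year: 1991 → 2598.23/1.438 = 1806.84; 2000 → 2952.46/1.503 = 1964.38.
So real GDP changed by 1964.38/1806.84 − 1 = 0.0872, i.e. 8.72%.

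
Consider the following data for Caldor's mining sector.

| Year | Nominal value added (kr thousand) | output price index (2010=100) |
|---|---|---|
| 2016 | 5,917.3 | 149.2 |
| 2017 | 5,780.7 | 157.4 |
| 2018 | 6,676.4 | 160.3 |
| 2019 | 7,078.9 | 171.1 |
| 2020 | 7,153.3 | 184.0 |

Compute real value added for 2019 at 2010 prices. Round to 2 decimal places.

Real value added 2019 = 7078.9 / 1.711 = 4137.29.

kr 4,137.29 thousand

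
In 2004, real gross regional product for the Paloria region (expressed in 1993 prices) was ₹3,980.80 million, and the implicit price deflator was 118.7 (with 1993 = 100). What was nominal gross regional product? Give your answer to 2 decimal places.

Nominal gross regional product = Real × (implicit price deflator/100) = 3980.80 × 1.187 = 4725.21.

₹4,725.21 million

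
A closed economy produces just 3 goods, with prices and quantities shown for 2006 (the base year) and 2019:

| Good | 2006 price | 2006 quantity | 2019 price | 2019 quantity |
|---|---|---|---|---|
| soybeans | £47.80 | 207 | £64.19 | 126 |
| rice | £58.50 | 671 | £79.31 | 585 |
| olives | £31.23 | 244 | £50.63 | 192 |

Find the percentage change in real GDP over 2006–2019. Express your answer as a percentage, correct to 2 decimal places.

Real GDP 2006 = Nominal GDP 2006 = 47.80·207 + 58.50·671 + 31.23·244 = 56768.22.
Real GDP 2019 (at 2006 prices) = 47.80·126 + 58.50·585 + 31.23·192 = 46241.46.
Real growth = 46241.46/56768.22 − 1 = -0.1854.

-18.54%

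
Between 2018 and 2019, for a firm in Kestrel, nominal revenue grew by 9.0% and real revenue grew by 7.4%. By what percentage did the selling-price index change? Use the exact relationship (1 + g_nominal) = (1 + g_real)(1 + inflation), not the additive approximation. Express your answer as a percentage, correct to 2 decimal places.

1.49%

(1 + g_nom) = (1 + g_real)(1 + π), so π = 1.0900 / 1.0740 − 1 = 0.01490.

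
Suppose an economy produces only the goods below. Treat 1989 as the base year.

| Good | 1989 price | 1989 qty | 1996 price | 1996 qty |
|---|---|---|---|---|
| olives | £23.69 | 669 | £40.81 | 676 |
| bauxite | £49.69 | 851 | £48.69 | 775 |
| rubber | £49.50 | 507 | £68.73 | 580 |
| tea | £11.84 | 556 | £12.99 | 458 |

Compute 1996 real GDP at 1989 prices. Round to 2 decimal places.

£88656.91

Real GDP 1996 = Σ (p_1989 × q_1996) = 23.69·676 + 49.69·775 + 49.50·580 + 11.84·458 = 88656.91.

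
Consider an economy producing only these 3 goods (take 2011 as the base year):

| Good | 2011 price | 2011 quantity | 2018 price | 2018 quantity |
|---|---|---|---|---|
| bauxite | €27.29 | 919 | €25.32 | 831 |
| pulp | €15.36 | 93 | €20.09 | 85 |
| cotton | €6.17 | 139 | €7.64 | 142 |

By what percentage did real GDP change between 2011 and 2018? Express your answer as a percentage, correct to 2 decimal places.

-9.16%

Real GDP 2011 = Nominal GDP 2011 = 27.29·919 + 15.36·93 + 6.17·139 = 27365.62.
Real GDP 2018 (at 2011 prices) = 27.29·831 + 15.36·85 + 6.17·142 = 24859.73.
Real growth = 24859.73/27365.62 − 1 = -0.0916.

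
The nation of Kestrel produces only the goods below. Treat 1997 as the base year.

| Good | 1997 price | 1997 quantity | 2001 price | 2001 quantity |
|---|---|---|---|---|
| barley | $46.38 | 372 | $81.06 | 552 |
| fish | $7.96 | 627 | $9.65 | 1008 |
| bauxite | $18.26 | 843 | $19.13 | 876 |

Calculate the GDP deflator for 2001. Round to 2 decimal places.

143.55

Nominal GDP 2001 = 81.06·552 + 9.65·1008 + 19.13·876 = 71230.20.
Real GDP 2001 (at 1997 prices) = 46.38·552 + 7.96·1008 + 18.26·876 = 49621.20.
Deflator = Nominal/Real × 100 = 71230.20/49621.20 × 100 = 143.548.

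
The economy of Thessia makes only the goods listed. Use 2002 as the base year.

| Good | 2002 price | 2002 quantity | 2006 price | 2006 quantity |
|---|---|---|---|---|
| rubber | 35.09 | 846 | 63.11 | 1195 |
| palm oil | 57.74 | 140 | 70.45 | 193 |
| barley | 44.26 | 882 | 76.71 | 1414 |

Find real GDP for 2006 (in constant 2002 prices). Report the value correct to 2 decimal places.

Real GDP 2006 = Σ (p_2002 × q_2006) = 35.09·1195 + 57.74·193 + 44.26·1414 = 115660.01.

115660.01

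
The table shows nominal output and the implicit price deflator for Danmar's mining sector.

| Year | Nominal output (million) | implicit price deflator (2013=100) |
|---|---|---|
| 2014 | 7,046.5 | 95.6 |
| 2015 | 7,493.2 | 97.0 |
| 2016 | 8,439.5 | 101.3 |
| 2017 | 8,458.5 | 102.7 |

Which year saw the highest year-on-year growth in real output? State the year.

2016

2015: real = 7493.2/0.970 = 7724.95; growth vs 2014 (7370.82) = 4.80%.
2016: real = 8439.5/1.013 = 8331.19; growth vs 2015 (7724.95) = 7.85%.
2017: real = 8458.5/1.027 = 8236.12; growth vs 2016 (8331.19) = -1.14%.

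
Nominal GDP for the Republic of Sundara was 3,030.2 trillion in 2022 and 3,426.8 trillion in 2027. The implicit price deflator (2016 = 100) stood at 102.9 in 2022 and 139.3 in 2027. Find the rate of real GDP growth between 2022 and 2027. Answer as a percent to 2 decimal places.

Real GDP 2022 = 3030.2 / 1.029 = 2944.80.
Real GDP 2027 = 3426.8 / 1.393 = 2460.01.
Real growth = 2460.01 / 2944.80 − 1 = -0.1646.

-16.46%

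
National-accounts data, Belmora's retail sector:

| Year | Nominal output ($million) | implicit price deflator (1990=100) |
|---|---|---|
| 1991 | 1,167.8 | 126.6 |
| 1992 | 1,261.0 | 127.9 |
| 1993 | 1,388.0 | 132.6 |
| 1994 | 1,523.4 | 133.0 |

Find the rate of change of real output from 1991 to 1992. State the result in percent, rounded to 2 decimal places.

6.88%

Real output 1991 = 1167.8/1.266 = 922.43.
Real output 1992 = 1261.0/1.279 = 985.93.
Change = 985.93/922.43 − 1 = 0.0688.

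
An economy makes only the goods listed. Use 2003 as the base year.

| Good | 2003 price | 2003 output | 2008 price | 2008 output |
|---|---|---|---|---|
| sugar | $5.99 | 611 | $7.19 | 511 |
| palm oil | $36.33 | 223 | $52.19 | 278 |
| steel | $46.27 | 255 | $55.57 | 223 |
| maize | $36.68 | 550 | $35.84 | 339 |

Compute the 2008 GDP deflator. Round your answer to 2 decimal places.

118.97

Nominal GDP 2008 = 7.19·511 + 52.19·278 + 55.57·223 + 35.84·339 = 42724.78.
Real GDP 2008 (at 2003 prices) = 5.99·511 + 36.33·278 + 46.27·223 + 36.68·339 = 35913.36.
Deflator = Nominal/Real × 100 = 42724.78/35913.36 × 100 = 118.966.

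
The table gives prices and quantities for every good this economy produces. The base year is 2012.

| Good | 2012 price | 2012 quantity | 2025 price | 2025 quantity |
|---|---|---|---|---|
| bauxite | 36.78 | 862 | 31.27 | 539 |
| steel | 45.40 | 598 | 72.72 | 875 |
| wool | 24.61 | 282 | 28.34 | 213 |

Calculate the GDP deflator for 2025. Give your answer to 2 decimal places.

133.54

Nominal GDP 2025 = 31.27·539 + 72.72·875 + 28.34·213 = 86520.95.
Real GDP 2025 (at 2012 prices) = 36.78·539 + 45.40·875 + 24.61·213 = 64791.35.
Deflator = Nominal/Real × 100 = 86520.95/64791.35 × 100 = 133.538.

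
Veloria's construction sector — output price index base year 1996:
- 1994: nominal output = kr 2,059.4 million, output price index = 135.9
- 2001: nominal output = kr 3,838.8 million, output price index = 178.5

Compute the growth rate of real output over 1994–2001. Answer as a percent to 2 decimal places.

Real output 1994 = 2059.4 / 1.359 = 1515.38.
Real output 2001 = 3838.8 / 1.785 = 2150.59.
Real growth = 2150.59 / 1515.38 − 1 = 0.4192.

41.92%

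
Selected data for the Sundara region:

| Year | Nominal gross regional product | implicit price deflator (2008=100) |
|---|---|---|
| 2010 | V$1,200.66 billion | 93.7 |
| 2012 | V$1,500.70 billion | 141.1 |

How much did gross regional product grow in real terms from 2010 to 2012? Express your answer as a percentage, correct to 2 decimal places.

Real gross regional product 2010 = 1200.66 / 0.937 = 1281.39.
Real gross regional product 2012 = 1500.70 / 1.411 = 1063.57.
Real growth = 1063.57 / 1281.39 − 1 = -0.1700.

-17.00%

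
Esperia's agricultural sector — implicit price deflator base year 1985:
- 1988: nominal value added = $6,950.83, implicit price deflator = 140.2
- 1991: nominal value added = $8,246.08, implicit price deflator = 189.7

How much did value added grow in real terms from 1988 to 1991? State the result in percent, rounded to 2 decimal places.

-12.32%

Real value added 1988 = 6950.83 / 1.402 = 4957.80.
Real value added 1991 = 8246.08 / 1.897 = 4346.91.
Real growth = 4346.91 / 4957.80 − 1 = -0.1232.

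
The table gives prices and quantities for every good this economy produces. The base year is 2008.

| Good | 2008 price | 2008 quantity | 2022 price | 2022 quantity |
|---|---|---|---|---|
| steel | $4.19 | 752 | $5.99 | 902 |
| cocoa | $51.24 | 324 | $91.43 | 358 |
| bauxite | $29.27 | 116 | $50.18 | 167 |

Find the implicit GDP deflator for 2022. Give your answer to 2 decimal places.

Nominal GDP 2022 = 5.99·902 + 91.43·358 + 50.18·167 = 46514.98.
Real GDP 2022 (at 2008 prices) = 4.19·902 + 51.24·358 + 29.27·167 = 27011.39.
Deflator = Nominal/Real × 100 = 46514.98/27011.39 × 100 = 172.205.

172.21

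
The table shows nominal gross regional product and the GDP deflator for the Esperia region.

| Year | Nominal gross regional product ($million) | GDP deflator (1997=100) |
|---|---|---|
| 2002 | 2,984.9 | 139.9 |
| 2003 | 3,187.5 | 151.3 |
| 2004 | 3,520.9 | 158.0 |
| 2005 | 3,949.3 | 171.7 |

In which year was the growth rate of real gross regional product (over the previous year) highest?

2004

2003: real = 3187.5/1.513 = 2106.74; growth vs 2002 (2133.60) = -1.26%.
2004: real = 3520.9/1.580 = 2228.42; growth vs 2003 (2106.74) = 5.78%.
2005: real = 3949.3/1.717 = 2300.12; growth vs 2004 (2228.42) = 3.22%.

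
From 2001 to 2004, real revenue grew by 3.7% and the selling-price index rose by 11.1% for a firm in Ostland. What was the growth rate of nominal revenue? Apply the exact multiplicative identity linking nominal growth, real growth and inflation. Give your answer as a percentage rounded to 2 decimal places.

15.21%

(1 + g_nom) = (1 + g_real)(1 + π) = 1.0370 × 1.1110 = 1.15211.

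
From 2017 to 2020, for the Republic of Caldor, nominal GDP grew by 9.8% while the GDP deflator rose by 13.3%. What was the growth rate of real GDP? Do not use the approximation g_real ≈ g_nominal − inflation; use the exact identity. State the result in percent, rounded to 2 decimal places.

-3.09%

(1 + g_nom) = (1 + g_real)(1 + π), so g_real = 1.0980 / 1.1330 − 1 = -0.03089.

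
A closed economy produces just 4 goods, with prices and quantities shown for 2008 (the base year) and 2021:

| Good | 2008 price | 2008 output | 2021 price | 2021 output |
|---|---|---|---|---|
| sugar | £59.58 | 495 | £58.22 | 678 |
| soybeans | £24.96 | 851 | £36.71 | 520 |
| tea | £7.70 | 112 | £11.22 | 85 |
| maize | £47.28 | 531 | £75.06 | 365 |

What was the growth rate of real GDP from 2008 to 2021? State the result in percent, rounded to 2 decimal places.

Real GDP 2008 = Nominal GDP 2008 = 59.58·495 + 24.96·851 + 7.70·112 + 47.28·531 = 76701.14.
Real GDP 2021 (at 2008 prices) = 59.58·678 + 24.96·520 + 7.70·85 + 47.28·365 = 71286.14.
Real growth = 71286.14/76701.14 − 1 = -0.0706.

-7.06%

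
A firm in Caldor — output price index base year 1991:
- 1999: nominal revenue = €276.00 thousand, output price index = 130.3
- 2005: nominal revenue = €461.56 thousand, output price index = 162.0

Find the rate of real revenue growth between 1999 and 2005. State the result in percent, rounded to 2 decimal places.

34.51%

Deflate each year: 1999 → 276.00/1.303 = 211.82; 2005 → 461.56/1.620 = 284.91.
So real revenue changed by 284.91/211.82 − 1 = 0.3451, i.e. 34.51%.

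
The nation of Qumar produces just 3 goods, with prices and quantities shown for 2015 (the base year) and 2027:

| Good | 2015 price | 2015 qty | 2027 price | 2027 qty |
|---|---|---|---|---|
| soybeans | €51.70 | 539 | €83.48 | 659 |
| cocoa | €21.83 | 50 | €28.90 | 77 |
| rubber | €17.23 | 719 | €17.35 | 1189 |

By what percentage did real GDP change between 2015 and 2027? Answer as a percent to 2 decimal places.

Real GDP 2015 = Nominal GDP 2015 = 51.70·539 + 21.83·50 + 17.23·719 = 41346.17.
Real GDP 2027 (at 2015 prices) = 51.70·659 + 21.83·77 + 17.23·1189 = 56237.68.
Real growth = 56237.68/41346.17 − 1 = 0.3602.

36.02%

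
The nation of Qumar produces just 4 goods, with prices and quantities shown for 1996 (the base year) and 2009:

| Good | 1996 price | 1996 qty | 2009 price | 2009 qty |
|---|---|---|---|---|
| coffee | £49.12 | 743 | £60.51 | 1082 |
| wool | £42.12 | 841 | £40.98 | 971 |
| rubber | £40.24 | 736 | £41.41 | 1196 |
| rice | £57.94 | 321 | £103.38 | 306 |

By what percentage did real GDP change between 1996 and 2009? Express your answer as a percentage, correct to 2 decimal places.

33.10%

Real GDP 1996 = Nominal GDP 1996 = 49.12·743 + 42.12·841 + 40.24·736 + 57.94·321 = 120134.46.
Real GDP 2009 (at 1996 prices) = 49.12·1082 + 42.12·971 + 40.24·1196 + 57.94·306 = 159903.04.
Real growth = 159903.04/120134.46 − 1 = 0.3310.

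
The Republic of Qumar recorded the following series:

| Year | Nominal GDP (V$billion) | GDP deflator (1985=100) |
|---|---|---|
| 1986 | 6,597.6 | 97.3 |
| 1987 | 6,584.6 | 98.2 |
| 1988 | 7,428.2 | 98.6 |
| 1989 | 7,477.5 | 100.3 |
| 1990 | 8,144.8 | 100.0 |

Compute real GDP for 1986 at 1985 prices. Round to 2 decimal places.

V$6,780.68 billion

Real GDP 1986 = 6597.6 / 0.973 = 6780.68.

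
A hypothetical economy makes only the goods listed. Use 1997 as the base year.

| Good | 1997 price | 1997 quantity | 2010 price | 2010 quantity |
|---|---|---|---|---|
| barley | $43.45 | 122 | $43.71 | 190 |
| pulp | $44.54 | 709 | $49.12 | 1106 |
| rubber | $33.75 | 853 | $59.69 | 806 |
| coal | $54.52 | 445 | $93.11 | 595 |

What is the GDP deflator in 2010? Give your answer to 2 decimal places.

141.81

Nominal GDP 2010 = 43.71·190 + 49.12·1106 + 59.69·806 + 93.11·595 = 166142.21.
Real GDP 2010 (at 1997 prices) = 43.45·190 + 44.54·1106 + 33.75·806 + 54.52·595 = 117158.64.
Deflator = Nominal/Real × 100 = 166142.21/117158.64 × 100 = 141.810.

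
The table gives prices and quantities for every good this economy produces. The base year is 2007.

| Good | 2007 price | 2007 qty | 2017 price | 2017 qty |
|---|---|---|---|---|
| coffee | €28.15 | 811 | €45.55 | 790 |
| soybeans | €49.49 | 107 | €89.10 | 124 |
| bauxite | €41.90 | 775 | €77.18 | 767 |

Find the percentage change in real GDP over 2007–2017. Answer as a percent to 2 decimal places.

Real GDP 2007 = Nominal GDP 2007 = 28.15·811 + 49.49·107 + 41.90·775 = 60597.58.
Real GDP 2017 (at 2007 prices) = 28.15·790 + 49.49·124 + 41.90·767 = 60512.56.
Real growth = 60512.56/60597.58 − 1 = -0.0014.

-0.14%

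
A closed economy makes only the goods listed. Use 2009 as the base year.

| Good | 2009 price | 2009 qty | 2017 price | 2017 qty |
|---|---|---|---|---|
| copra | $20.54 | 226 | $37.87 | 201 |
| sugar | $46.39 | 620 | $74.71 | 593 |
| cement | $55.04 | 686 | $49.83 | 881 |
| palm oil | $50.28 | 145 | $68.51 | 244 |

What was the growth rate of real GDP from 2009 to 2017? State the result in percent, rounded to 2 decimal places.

Real GDP 2009 = Nominal GDP 2009 = 20.54·226 + 46.39·620 + 55.04·686 + 50.28·145 = 78451.88.
Real GDP 2017 (at 2009 prices) = 20.54·201 + 46.39·593 + 55.04·881 + 50.28·244 = 92396.37.
Real growth = 92396.37/78451.88 − 1 = 0.1777.

17.77%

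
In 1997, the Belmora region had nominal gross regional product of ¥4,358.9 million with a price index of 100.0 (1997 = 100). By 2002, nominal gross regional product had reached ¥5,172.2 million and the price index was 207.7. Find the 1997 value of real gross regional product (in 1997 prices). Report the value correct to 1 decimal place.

Real gross regional product = Nominal / (price index/100) = 4358.9 / 1.000 = 4358.90.

¥4,358.9 million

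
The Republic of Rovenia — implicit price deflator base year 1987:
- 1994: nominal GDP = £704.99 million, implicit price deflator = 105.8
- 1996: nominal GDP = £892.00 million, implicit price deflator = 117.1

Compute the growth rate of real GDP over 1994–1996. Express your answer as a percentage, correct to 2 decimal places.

14.32%

Real GDP 1994 = 704.99 / 1.058 = 666.34.
Real GDP 1996 = 892.00 / 1.171 = 761.74.
Real growth = 761.74 / 666.34 − 1 = 0.1432.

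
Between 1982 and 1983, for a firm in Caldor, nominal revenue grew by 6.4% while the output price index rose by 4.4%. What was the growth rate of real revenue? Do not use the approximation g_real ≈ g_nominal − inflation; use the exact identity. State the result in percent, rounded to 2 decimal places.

1.92%

(1 + g_nom) = (1 + g_real)(1 + π), so g_real = 1.0640 / 1.0440 − 1 = 0.01916.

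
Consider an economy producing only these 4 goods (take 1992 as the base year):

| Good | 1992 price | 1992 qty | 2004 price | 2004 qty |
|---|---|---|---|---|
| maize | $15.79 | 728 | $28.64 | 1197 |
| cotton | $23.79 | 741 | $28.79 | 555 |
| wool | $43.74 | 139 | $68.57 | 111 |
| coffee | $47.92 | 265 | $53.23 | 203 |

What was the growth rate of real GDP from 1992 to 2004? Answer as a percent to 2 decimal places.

-2.54%

Real GDP 1992 = Nominal GDP 1992 = 15.79·728 + 23.79·741 + 43.74·139 + 47.92·265 = 47902.17.
Real GDP 2004 (at 1992 prices) = 15.79·1197 + 23.79·555 + 43.74·111 + 47.92·203 = 46686.98.
Real growth = 46686.98/47902.17 − 1 = -0.0254.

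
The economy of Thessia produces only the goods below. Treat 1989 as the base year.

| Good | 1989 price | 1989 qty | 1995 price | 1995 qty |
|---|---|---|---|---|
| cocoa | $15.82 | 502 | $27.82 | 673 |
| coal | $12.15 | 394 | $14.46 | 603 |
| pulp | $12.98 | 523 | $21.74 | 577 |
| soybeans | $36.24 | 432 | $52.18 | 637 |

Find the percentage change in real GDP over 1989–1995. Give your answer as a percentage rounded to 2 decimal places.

38.03%

Real GDP 1989 = Nominal GDP 1989 = 15.82·502 + 12.15·394 + 12.98·523 + 36.24·432 = 35172.96.
Real GDP 1995 (at 1989 prices) = 15.82·673 + 12.15·603 + 12.98·577 + 36.24·637 = 48547.65.
Real growth = 48547.65/35172.96 − 1 = 0.3803.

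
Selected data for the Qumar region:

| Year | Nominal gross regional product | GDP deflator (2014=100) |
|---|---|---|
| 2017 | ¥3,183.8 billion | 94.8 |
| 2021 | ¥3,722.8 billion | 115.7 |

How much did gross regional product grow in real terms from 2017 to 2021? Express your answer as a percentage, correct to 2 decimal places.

Real gross regional product 2017 = 3183.8 / 0.948 = 3358.44.
Real gross regional product 2021 = 3722.8 / 1.157 = 3217.63.
Real growth = 3217.63 / 3358.44 − 1 = -0.0419.

-4.19%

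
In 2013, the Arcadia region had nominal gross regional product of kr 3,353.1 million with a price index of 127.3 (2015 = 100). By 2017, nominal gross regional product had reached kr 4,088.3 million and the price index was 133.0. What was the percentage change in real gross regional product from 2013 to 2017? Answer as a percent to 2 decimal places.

16.70%

Real gross regional product 2013 = 3353.1 / 1.273 = 2634.01.
Real gross regional product 2017 = 4088.3 / 1.330 = 3073.91.
Real growth = 3073.91 / 2634.01 − 1 = 0.1670.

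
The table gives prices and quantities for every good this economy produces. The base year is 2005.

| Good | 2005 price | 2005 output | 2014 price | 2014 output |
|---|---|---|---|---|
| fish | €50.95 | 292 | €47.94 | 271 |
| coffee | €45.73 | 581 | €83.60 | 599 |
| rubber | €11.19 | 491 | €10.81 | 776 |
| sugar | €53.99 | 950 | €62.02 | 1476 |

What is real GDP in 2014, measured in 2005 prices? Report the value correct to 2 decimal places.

€129572.40

Real GDP 2014 = Σ (p_2005 × q_2014) = 50.95·271 + 45.73·599 + 11.19·776 + 53.99·1476 = 129572.40.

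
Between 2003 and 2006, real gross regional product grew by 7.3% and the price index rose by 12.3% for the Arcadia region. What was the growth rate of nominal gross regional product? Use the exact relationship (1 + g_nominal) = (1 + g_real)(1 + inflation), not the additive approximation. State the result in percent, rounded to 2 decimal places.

20.50%

(1 + g_nom) = (1 + g_real)(1 + π) = 1.0730 × 1.1230 = 1.20498.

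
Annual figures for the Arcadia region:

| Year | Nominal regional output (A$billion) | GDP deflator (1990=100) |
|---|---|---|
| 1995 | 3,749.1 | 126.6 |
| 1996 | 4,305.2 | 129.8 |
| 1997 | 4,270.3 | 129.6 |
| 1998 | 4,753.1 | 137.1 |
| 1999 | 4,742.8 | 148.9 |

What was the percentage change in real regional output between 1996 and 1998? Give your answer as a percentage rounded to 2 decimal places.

Real regional output 1996 = 4305.2/1.298 = 3316.80.
Real regional output 1998 = 4753.1/1.371 = 3466.89.
Change = 3466.89/3316.80 − 1 = 0.0453.

4.53%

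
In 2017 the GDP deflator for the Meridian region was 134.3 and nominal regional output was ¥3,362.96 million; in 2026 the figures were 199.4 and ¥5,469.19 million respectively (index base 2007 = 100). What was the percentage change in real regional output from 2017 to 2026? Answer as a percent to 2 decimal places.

9.53%

Deflate each year: 2017 → 3362.96/1.343 = 2504.07; 2026 → 5469.19/1.994 = 2742.82.
So real regional output changed by 2742.82/2504.07 − 1 = 0.0953, i.e. 9.53%.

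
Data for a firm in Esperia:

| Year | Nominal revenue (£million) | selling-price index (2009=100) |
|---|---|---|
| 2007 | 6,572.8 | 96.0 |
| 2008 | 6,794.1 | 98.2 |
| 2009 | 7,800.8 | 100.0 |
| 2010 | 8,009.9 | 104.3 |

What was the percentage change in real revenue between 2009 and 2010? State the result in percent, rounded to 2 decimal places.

-1.55%

Real revenue 2009 = 7800.8/1.000 = 7800.80.
Real revenue 2010 = 8009.9/1.043 = 7679.67.
Change = 7679.67/7800.80 − 1 = -0.0155.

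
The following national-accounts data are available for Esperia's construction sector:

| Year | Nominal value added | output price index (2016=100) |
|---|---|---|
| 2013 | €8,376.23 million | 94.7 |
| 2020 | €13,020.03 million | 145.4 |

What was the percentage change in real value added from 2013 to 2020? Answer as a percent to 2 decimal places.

Deflate each year: 2013 → 8376.23/0.947 = 8845.02; 2020 → 13020.03/1.454 = 8954.63.
So real value added changed by 8954.63/8845.02 − 1 = 0.0124, i.e. 1.24%.

1.24%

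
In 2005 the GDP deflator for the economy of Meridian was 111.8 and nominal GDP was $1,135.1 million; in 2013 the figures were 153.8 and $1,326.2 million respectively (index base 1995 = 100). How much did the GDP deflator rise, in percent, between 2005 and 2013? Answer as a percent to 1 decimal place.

37.6%

Price-level change = 153.8 / 111.8 − 1 = 0.3757.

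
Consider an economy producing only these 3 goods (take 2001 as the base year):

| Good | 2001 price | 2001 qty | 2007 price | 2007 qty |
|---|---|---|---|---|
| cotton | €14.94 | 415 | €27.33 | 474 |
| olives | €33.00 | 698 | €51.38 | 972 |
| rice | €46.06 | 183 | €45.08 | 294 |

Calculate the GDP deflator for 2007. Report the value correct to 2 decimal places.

Nominal GDP 2007 = 27.33·474 + 51.38·972 + 45.08·294 = 76149.30.
Real GDP 2007 (at 2001 prices) = 14.94·474 + 33.00·972 + 46.06·294 = 52699.20.
Deflator = Nominal/Real × 100 = 76149.30/52699.20 × 100 = 144.498.

144.50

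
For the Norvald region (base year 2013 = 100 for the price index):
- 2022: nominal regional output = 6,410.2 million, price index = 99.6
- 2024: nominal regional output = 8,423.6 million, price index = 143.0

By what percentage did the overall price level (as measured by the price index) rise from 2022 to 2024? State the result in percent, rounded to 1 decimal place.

43.6%

Price-level change = 143.0 / 99.6 − 1 = 0.4357.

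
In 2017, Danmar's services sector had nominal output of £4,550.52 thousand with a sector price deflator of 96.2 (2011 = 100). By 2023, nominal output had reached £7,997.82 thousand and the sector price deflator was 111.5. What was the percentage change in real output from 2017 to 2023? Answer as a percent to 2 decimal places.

51.64%

Real output 2017 = 4550.52 / 0.962 = 4730.27.
Real output 2023 = 7997.82 / 1.115 = 7172.93.
Real growth = 7172.93 / 4730.27 − 1 = 0.5164.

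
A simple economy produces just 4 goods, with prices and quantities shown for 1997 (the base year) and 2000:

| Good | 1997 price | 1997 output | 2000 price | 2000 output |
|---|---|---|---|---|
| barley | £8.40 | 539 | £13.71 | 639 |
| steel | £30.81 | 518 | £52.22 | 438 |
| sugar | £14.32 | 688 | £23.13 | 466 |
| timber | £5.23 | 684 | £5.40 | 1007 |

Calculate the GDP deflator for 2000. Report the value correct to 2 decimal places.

155.34

Nominal GDP 2000 = 13.71·639 + 52.22·438 + 23.13·466 + 5.40·1007 = 47849.43.
Real GDP 2000 (at 1997 prices) = 8.40·639 + 30.81·438 + 14.32·466 + 5.23·1007 = 30802.11.
Deflator = Nominal/Real × 100 = 47849.43/30802.11 × 100 = 155.345.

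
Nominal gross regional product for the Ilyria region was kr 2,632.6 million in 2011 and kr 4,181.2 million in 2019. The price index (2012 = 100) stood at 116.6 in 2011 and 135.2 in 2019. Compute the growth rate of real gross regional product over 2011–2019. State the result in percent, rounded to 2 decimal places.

36.97%

Real gross regional product 2011 = 2632.6 / 1.166 = 2257.80.
Real gross regional product 2019 = 4181.2 / 1.352 = 3092.60.
Real growth = 3092.60 / 2257.80 − 1 = 0.3697.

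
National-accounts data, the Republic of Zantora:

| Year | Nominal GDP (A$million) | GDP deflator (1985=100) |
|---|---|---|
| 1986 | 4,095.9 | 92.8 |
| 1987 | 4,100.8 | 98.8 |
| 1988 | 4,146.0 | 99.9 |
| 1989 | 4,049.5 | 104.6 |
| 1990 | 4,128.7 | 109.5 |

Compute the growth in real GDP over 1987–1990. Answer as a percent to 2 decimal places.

-9.16%

Real GDP 1987 = 4100.8/0.988 = 4150.61.
Real GDP 1990 = 4128.7/1.095 = 3770.50.
Change = 3770.50/4150.61 − 1 = -0.0916.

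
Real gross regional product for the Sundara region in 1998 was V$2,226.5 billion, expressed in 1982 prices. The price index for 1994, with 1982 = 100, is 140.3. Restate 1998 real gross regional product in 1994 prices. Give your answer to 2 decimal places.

V$3,123.78 billion

Real gross regional product in 1994 prices = Real gross regional product in 1982 prices × (P_1994/P_1982) = 2226.5 × 1.403 = 3123.78.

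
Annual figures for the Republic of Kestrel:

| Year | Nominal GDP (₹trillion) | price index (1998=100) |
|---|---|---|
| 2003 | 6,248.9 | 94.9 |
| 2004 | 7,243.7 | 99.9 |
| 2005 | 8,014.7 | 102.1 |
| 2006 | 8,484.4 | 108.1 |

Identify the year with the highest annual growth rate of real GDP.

2004

2004: real = 7243.7/0.999 = 7250.95; growth vs 2003 (6584.72) = 10.12%.
2005: real = 8014.7/1.021 = 7849.85; growth vs 2004 (7250.95) = 8.26%.
2006: real = 8484.4/1.081 = 7848.66; growth vs 2005 (7849.85) = -0.02%.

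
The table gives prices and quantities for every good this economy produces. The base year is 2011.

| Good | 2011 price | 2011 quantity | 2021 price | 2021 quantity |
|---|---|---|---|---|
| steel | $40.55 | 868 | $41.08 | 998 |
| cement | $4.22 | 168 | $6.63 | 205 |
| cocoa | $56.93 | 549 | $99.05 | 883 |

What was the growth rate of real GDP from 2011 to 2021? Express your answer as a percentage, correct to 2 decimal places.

36.39%

Real GDP 2011 = Nominal GDP 2011 = 40.55·868 + 4.22·168 + 56.93·549 = 67160.93.
Real GDP 2021 (at 2011 prices) = 40.55·998 + 4.22·205 + 56.93·883 = 91603.19.
Real growth = 91603.19/67160.93 − 1 = 0.3639.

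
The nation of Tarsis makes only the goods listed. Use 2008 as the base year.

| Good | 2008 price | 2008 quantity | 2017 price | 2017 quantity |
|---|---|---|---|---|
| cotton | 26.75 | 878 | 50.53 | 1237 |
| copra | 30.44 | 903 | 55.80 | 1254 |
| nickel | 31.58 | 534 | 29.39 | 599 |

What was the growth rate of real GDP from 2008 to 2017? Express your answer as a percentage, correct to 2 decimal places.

Real GDP 2008 = Nominal GDP 2008 = 26.75·878 + 30.44·903 + 31.58·534 = 67837.54.
Real GDP 2017 (at 2008 prices) = 26.75·1237 + 30.44·1254 + 31.58·599 = 90177.93.
Real growth = 90177.93/67837.54 − 1 = 0.3293.

32.93%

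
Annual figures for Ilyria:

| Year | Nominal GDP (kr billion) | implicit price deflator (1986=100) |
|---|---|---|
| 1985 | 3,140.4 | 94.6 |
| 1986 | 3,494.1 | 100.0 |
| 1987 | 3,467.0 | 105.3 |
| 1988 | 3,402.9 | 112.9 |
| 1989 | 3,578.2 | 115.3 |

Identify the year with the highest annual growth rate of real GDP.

1986: real = 3494.1/1.000 = 3494.10; growth vs 1985 (3319.66) = 5.25%.
1987: real = 3467.0/1.053 = 3292.50; growth vs 1986 (3494.10) = -5.77%.
1988: real = 3402.9/1.129 = 3014.08; growth vs 1987 (3292.50) = -8.46%.
1989: real = 3578.2/1.153 = 3103.38; growth vs 1988 (3014.08) = 2.96%.

1986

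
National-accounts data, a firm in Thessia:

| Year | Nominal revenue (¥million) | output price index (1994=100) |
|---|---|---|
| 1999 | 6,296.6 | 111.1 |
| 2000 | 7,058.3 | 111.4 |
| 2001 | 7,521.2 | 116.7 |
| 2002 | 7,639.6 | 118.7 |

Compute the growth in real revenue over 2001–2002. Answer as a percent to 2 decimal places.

-0.14%

Real revenue 2001 = 7521.2/1.167 = 6444.90.
Real revenue 2002 = 7639.6/1.187 = 6436.06.
Change = 6436.06/6444.90 − 1 = -0.0014.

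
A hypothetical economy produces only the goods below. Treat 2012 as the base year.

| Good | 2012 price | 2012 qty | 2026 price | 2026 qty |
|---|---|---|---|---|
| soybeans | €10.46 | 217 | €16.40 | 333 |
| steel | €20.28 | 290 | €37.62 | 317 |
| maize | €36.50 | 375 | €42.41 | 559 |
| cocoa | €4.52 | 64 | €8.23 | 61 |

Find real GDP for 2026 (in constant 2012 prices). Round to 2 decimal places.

Real GDP 2026 = Σ (p_2012 × q_2026) = 10.46·333 + 20.28·317 + 36.50·559 + 4.52·61 = 30591.16.

€30591.16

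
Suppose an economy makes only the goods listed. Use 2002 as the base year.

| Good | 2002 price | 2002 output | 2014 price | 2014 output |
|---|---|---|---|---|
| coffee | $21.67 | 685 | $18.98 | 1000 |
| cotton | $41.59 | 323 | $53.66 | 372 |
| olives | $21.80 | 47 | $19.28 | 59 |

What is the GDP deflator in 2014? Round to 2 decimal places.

Nominal GDP 2014 = 18.98·1000 + 53.66·372 + 19.28·59 = 40079.04.
Real GDP 2014 (at 2002 prices) = 21.67·1000 + 41.59·372 + 21.80·59 = 38427.68.
Deflator = Nominal/Real × 100 = 40079.04/38427.68 × 100 = 104.297.

104.30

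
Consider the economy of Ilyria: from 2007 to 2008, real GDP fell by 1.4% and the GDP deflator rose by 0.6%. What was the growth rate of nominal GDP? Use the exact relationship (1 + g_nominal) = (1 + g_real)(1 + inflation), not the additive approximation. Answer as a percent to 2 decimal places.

(1 + g_nom) = (1 + g_real)(1 + π) = 0.9860 × 1.0060 = 0.99192.

-0.81%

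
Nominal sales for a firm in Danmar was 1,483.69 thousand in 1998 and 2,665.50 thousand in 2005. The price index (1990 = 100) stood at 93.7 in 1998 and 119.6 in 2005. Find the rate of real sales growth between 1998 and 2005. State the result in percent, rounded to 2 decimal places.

Deflate each year: 1998 → 1483.69/0.937 = 1583.45; 2005 → 2665.50/1.196 = 2228.68.
So real sales changed by 2228.68/1583.45 − 1 = 0.4075, i.e. 40.75%.

40.75%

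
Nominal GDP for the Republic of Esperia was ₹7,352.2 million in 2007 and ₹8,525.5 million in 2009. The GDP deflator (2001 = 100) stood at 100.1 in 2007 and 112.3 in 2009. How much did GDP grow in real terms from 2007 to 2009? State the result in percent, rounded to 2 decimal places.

Deflate each year: 2007 → 7352.2/1.001 = 7344.86; 2009 → 8525.5/1.123 = 7591.72.
So real GDP changed by 7591.72/7344.86 − 1 = 0.0336, i.e. 3.36%.

3.36%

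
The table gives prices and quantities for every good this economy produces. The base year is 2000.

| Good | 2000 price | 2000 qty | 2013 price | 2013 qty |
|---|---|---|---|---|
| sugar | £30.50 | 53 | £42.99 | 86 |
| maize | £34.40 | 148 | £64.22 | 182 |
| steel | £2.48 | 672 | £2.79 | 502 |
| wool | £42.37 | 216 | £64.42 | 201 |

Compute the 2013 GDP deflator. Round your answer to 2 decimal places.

Nominal GDP 2013 = 42.99·86 + 64.22·182 + 2.79·502 + 64.42·201 = 29734.18.
Real GDP 2013 (at 2000 prices) = 30.50·86 + 34.40·182 + 2.48·502 + 42.37·201 = 18645.13.
Deflator = Nominal/Real × 100 = 29734.18/18645.13 × 100 = 159.474.

159.47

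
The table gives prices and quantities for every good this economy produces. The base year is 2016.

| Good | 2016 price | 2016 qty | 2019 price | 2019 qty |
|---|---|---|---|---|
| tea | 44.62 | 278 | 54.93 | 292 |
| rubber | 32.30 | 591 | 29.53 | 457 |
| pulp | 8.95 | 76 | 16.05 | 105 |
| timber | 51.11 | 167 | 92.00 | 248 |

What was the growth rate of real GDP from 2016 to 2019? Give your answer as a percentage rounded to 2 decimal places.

Real GDP 2016 = Nominal GDP 2016 = 44.62·278 + 32.30·591 + 8.95·76 + 51.11·167 = 40709.23.
Real GDP 2019 (at 2016 prices) = 44.62·292 + 32.30·457 + 8.95·105 + 51.11·248 = 41405.17.
Real growth = 41405.17/40709.23 − 1 = 0.0171.

1.71%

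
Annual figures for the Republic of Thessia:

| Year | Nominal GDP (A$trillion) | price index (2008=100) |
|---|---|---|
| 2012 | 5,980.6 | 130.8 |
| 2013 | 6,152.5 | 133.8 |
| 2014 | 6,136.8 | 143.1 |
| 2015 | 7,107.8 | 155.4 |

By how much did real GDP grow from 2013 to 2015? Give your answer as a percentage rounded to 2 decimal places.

Real GDP 2013 = 6152.5/1.338 = 4598.28.
Real GDP 2015 = 7107.8/1.554 = 4573.87.
Change = 4573.87/4598.28 − 1 = -0.0053.

-0.53%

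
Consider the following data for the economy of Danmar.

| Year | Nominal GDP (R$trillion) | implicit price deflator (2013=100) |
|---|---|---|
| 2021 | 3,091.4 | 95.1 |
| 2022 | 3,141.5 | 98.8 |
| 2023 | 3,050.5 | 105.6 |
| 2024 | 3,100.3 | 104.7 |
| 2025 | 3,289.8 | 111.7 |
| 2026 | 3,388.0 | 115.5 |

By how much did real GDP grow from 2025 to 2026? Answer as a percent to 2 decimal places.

Real GDP 2025 = 3289.8/1.117 = 2945.21.
Real GDP 2026 = 3388.0/1.155 = 2933.33.
Change = 2933.33/2945.21 − 1 = -0.0040.

-0.40%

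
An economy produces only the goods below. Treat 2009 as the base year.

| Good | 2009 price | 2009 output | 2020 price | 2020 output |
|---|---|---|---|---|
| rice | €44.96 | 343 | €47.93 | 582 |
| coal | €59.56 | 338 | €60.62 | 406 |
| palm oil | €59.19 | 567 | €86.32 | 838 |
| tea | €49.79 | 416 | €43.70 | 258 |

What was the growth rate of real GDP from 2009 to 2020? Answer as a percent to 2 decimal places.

25.57%

Real GDP 2009 = Nominal GDP 2009 = 44.96·343 + 59.56·338 + 59.19·567 + 49.79·416 = 89825.93.
Real GDP 2020 (at 2009 prices) = 44.96·582 + 59.56·406 + 59.19·838 + 49.79·258 = 112795.12.
Real growth = 112795.12/89825.93 − 1 = 0.2557.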